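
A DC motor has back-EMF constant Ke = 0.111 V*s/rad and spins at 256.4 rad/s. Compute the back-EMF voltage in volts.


V_emf = Ke * omega = 0.111*256.4 = 28.4604

28.4604 V


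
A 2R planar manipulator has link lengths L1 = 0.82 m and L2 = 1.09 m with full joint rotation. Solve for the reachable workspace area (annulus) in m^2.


r_max = L1 + L2 = 1.9100, r_min = |L1 - L2| = 0.2700
A = pi*(r_max^2 - r_min^2) = pi*(3.6481 - 0.0729) = 11.2318

11.2318 m^2


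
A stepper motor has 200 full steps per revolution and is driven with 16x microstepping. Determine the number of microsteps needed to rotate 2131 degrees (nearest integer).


step_size = 360/(200*16) = 360/3200 = 0.112500 deg
n = 2131/(360/3200) = 2131*3200/360 = 18942.2222 -> 18942

18942 steps


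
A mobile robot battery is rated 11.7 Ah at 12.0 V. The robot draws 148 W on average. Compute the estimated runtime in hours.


E = 11.7*12.0 = 140.4000 Wh
t = E/P = 140.4000/148 = 0.9486

0.9486 hours


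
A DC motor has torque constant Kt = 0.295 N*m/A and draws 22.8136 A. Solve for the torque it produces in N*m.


tau = Kt * I = 0.295*22.8136 = 6.7300

6.7300 N*m


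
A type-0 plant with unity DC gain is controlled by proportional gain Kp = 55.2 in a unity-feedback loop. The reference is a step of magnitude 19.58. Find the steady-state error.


e_ss = R/(1 + Kp) = 19.58/(1 + 55.2) = 19.58/56.2000 = 0.3484

0.3484


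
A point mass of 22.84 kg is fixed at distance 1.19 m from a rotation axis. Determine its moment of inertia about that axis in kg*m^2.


I = m*r^2 = 22.84*1.19^2 = 32.3437

32.3437 kg*m^2


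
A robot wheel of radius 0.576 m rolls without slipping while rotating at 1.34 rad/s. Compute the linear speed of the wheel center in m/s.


v = omega * r = 1.34 * 0.576 = 0.7718

0.7718 m/s


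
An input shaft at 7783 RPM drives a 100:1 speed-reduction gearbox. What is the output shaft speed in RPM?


omega_out = omega_in / N = 7783 / 100 = 77.8300

77.8300 RPM


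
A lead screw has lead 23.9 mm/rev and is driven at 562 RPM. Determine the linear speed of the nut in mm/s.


v = lead * (RPM/60) = 23.9*562/60 = 223.8633

223.8633 mm/s


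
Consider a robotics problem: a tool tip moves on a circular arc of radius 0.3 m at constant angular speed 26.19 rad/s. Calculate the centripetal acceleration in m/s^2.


a_c = omega^2 * r = 26.19^2 * 0.3 = 205.7748

205.7748 m/s^2


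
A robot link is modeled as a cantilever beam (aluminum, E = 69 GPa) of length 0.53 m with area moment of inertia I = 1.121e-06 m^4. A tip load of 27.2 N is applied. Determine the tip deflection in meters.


delta = F*L^3/(3*E*I) = 27.2*0.53^3/(3*6.900e+10*1.121e-06)
      = 4.0494544/232047 = 1.7451e-05

1.7451e-05 m


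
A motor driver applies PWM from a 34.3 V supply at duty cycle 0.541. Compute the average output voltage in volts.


V_avg = V_supply * D = 34.3*0.541 = 18.5563

18.5563 V


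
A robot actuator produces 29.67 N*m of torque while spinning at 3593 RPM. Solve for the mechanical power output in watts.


omega = 3593 * 2*pi/60 = 376.258080 rad/s
P = tau * omega = 29.67 * 376.258080 = 11163.5772

11163.5772 W


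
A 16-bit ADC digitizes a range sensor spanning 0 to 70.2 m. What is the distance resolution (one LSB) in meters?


res = range / 2^n = 70.2/2^16 = 70.2/65536 = 0.0011

0.0011 m


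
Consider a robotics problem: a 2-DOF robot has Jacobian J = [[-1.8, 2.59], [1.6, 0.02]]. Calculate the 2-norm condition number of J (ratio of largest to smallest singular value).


JJ^T eigenvalues: trace(JJ^T) = 12.5085, det(JJ^T) = det(J)^2 = 17.47240000
s_max^2 = (12.5085 + sqrt(86.57297225))/2 = 10.90647990
s_min^2 = (12.5085 - sqrt(86.57297225))/2 = 1.60202010
kappa = s_max/s_min = sqrt(10.90647990/1.60202010) = 2.6092

2.6092


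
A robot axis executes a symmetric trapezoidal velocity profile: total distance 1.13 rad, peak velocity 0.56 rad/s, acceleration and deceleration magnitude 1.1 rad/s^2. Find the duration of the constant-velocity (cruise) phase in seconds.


t_acc = v/a = 0.509091 s, d_acc = v^2/(2a) = 0.142545 rad each
d_cruise = 1.13 - 2*0.142545 = 0.844910 rad
t_cruise = d_cruise/v = 0.844910/0.56 = 1.5088

1.5088 s


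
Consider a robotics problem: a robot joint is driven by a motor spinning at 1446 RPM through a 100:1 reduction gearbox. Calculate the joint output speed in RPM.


omega_joint = omega_motor / N = 1446 / 100 = 14.4600

14.4600 RPM


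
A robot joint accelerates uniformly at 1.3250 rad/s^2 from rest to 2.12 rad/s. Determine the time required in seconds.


t = delta_omega / alpha = 2.12 / 1.3250 = 1.6000

1.6000 s


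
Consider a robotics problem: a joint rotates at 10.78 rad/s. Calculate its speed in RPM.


RPM = 10.78 * 60/(2*pi) = 102.9414

102.9414 RPM


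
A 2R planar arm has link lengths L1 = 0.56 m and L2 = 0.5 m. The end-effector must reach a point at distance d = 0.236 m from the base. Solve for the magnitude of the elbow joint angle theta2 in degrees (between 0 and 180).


cos(th2) = (d^2 - L1^2 - L2^2)/(2*L1*L2) = (0.236^2 - 0.56^2 - 0.5^2)/(2*0.56*0.5) = -0.90697143
th2 = acos(-0.90697143) = 155.0901 deg

155.0901 degrees


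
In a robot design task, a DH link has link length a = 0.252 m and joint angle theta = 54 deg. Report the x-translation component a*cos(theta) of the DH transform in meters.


a*cos(theta) = 0.252*cos(54 deg) = 0.1481

0.1481 m


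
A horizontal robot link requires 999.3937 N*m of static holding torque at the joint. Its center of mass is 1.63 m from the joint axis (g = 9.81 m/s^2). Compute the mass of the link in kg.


m = tau / (g*L) = 999.3937 / (9.81 * 1.63) = 62.5000

62.5000 kg


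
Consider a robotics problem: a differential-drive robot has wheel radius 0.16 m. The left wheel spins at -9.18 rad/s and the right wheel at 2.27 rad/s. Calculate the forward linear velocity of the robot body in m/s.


v = r*(wR + wL)/2 = 0.16*(2.27 + -9.18)/2 = -0.5528

-0.5528 m/s


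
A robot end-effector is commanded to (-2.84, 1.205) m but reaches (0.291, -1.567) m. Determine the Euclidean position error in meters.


dx = 0.291 - (-2.84) = 3.1310, dy = -1.567 - (1.205) = -2.7720
err = sqrt(9.803161 + 7.683984) = 4.1818

4.1818 m


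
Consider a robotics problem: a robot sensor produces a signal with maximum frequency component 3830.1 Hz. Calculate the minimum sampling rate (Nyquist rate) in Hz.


f_s,min = 2*f_max = 2*3830.1 = 7660.2000

7660.2000 Hz


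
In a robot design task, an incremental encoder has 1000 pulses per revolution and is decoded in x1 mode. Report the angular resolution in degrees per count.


resolution = 360 / (PPR * 1) = 360 / 1000 = 0.3600

0.3600 degrees


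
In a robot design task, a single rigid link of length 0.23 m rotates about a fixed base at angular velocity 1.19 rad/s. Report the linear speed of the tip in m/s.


v = L*omega = 0.23 * 1.19 = 0.2737

0.2737 m/s


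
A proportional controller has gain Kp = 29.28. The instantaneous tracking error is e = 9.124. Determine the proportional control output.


u_P = Kp * e = 29.28 * 9.124 = 267.1507

267.1507


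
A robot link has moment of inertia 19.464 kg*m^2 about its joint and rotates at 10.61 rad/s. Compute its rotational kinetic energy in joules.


KE = (1/2)*I*omega^2 = 0.5*19.464*10.61^2 = 1095.5517

1095.5517 J


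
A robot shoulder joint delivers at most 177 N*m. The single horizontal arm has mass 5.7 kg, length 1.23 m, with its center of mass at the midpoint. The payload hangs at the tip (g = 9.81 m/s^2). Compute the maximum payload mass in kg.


tau_arm = m_arm*g*(L/2) = 5.7*9.81*1.23/2 = 34.3890 N*m
tau_payload = tau_max - tau_arm = 177 - 34.3890 = 142.6110
m_payload = tau_payload / (g*L) = 142.6110 / (9.81*1.23) = 11.8190

11.8190 kg


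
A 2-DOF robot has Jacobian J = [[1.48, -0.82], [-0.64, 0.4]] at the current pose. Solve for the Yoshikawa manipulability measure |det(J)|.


det(J) = 1.48*0.4 - (-0.82)*(-0.64) = 0.0672
|det(J)| = 0.0672

0.0672


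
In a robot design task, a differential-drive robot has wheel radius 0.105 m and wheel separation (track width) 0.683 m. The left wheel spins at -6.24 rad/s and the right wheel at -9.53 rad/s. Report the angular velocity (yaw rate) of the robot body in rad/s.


omega = r*(wR - wL)/L = 0.105*(-9.53 - (-6.24))/0.683 = -0.5058

-0.5058 rad/s


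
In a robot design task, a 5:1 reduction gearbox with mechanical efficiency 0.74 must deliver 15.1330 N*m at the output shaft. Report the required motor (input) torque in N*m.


tau_in = tau_out / (N * eta) = 15.1330 / (5 * 0.74) = 4.0900

4.0900 N*m


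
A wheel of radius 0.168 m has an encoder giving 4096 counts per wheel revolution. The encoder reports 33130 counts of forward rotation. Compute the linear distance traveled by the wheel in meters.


revs = 33130/4096 = 8.088379
d = revs * 2*pi*r = 8.088379 * 2*pi*0.168 = 8.5379

8.5379 m


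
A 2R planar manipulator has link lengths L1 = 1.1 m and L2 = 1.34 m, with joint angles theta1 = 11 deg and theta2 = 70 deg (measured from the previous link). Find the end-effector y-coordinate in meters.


y = L1*sin(th1) + L2*sin(th1+th2) = 1.1*sin(11 deg) + 1.34*sin(81 deg) = 1.5334

1.5334 m


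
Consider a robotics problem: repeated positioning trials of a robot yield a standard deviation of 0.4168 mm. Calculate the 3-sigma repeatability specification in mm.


repeatability = 3*sigma = 3*0.4168 = 1.2504

1.2504 mm


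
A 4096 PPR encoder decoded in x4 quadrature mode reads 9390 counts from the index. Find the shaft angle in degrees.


angle = counts * 360 / (PPR*4) = 9390 * 360 / 16384 = 206.3232

206.3232 degrees


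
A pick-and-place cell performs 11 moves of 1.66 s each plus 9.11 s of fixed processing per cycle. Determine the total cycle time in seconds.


T = 11*1.66 + 9.11 = 27.3700

27.3700 s


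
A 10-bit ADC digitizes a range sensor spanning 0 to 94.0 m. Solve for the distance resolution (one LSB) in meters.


res = range / 2^n = 94.0/2^10 = 94.0/1024 = 0.0918

0.0918 m


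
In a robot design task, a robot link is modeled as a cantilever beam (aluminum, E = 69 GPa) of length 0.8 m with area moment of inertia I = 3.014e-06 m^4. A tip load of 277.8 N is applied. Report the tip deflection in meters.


delta = F*L^3/(3*E*I) = 277.8*0.8^3/(3*6.900e+10*3.014e-06)
      = 142.2336/623898 = 2.2798e-04

2.2798e-04 m


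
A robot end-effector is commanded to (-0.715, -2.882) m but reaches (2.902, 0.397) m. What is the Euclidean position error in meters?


dx = 2.902 - (-0.715) = 3.6170, dy = 0.397 - (-2.882) = 3.2790
err = sqrt(13.082689 + 10.751841) = 4.8821

4.8821 m


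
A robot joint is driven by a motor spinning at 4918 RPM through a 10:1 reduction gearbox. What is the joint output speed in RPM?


omega_joint = omega_motor / N = 4918 / 10 = 491.8000

491.8000 RPM


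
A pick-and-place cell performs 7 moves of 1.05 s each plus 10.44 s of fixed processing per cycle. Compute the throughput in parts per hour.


T_cycle = 7*1.05 + 10.44 = 17.7900 s
rate = 3600/T = 202.3609

202.3609 parts/hour


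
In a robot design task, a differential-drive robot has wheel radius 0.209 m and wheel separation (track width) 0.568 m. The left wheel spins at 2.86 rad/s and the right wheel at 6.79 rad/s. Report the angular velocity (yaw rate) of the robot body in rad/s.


omega = r*(wR - wL)/L = 0.209*(6.79 - (2.86))/0.568 = 1.4461

1.4461 rad/s


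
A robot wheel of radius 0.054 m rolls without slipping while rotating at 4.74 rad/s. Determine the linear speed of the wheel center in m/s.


v = omega * r = 4.74 * 0.054 = 0.2560

0.2560 m/s


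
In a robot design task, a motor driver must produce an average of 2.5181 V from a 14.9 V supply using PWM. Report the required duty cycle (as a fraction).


D = V_avg/V_supply = 2.5181/14.9 = 0.1690

0.1690


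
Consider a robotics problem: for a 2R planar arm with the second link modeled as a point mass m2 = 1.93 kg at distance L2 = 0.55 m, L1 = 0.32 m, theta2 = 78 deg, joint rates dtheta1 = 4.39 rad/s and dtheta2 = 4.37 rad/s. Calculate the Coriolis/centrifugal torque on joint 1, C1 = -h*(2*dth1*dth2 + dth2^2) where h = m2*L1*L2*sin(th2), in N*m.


h = m2*L1*L2*sin(th2) = 1.93*0.32*0.55*sin(78 deg) = 0.332257
C1 = -h*(2*4.39*4.37 + 4.37^2) = -0.332257*57.4655 = -19.0933

-19.0933 N*m


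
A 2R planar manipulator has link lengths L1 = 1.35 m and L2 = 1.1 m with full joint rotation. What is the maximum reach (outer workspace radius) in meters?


r_max = L1 + L2 = 1.35 + 1.1 = 2.4500

2.4500 m


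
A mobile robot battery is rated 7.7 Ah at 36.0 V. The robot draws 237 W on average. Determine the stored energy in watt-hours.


E = capacity * V = 7.7*36.0 = 277.2000

277.2000 Wh


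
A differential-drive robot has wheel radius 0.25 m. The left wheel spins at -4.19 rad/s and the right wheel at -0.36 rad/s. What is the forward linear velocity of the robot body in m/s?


v = r*(wR + wL)/2 = 0.25*(-0.36 + -4.19)/2 = -0.5688

-0.5688 m/s


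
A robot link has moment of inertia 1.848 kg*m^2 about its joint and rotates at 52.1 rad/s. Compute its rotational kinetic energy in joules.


KE = (1/2)*I*omega^2 = 0.5*1.848*52.1^2 = 2508.1148

2508.1148 J


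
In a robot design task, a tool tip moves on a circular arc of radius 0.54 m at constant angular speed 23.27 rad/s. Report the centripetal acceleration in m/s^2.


a_c = omega^2 * r = 23.27^2 * 0.54 = 292.4062

292.4062 m/s^2


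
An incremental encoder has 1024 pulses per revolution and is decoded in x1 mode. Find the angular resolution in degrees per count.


resolution = 360 / (PPR * 1) = 360 / 1024 = 0.3516

0.3516 degrees


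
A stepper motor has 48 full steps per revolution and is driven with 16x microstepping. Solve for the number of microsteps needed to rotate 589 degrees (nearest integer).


step_size = 360/(48*16) = 360/768 = 0.468750 deg
n = 589/(360/768) = 589*768/360 = 1256.5333 -> 1257

1257 steps


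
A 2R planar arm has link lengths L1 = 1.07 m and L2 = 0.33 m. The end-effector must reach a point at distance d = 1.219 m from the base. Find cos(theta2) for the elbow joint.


cos(th2) = (d^2 - L1^2 - L2^2)/(2*L1*L2) = (1.219^2 - 1.07^2 - 0.33^2)/(2*1.07*0.33) = 0.3287

0.3287


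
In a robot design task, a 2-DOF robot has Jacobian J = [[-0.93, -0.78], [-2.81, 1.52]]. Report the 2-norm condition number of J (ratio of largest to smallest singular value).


JJ^T eigenvalues: trace(JJ^T) = 11.6798, det(JJ^T) = det(J)^2 = 12.99890916
s_max^2 = (11.6798 + sqrt(84.42209140))/2 = 10.43397475
s_min^2 = (11.6798 - sqrt(84.42209140))/2 = 1.24582525
kappa = s_max/s_min = sqrt(10.43397475/1.24582525) = 2.8940

2.8940


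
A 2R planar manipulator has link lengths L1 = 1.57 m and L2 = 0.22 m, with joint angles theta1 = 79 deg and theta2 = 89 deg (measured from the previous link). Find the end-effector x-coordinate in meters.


x = L1*cos(th1) + L2*cos(th1+th2) = 1.57*cos(79 deg) + 0.22*cos(168 deg) = 0.0844

0.0844 m


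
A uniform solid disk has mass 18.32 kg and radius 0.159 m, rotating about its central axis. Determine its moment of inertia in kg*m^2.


I = (1/2)*m*R^2 = 0.5*18.32*0.159^2 = 0.2316

0.2316 kg*m^2


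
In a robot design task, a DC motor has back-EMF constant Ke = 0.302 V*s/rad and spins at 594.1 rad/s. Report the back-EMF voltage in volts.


V_emf = Ke * omega = 0.302*594.1 = 179.4182

179.4182 V


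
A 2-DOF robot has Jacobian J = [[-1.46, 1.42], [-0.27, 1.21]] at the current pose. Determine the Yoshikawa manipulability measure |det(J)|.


det(J) = -1.46*1.21 - (1.42)*(-0.27) = -1.3832
|det(J)| = 1.3832

1.3832


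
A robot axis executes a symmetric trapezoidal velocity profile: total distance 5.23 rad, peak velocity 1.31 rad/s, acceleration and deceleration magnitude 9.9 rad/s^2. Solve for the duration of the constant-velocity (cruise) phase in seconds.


t_acc = v/a = 0.132323 s, d_acc = v^2/(2a) = 0.086672 rad each
d_cruise = 5.23 - 2*0.086672 = 5.056656 rad
t_cruise = d_cruise/v = 5.056656/1.31 = 3.8600

3.8600 s


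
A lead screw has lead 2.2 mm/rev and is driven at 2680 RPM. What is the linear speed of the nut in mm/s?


v = lead * (RPM/60) = 2.2*2680/60 = 98.2667

98.2667 mm/s


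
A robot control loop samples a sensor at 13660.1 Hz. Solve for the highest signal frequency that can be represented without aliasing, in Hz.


f_max = f_s/2 = 13660.1/2 = 6830.0500

6830.0500 Hz


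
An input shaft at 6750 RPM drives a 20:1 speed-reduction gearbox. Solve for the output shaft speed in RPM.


omega_out = omega_in / N = 6750 / 20 = 337.5000

337.5000 RPM


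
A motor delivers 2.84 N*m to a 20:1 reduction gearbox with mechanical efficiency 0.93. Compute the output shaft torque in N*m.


tau_out = tau_in * N * eta = 2.84 * 20 * 0.93 = 52.8240

52.8240 N*m


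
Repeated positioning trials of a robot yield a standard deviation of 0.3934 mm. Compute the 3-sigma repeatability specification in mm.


repeatability = 3*sigma = 3*0.3934 = 1.1802

1.1802 mm


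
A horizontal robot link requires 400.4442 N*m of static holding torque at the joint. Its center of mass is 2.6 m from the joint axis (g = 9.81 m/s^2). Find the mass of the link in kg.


m = tau / (g*L) = 400.4442 / (9.81 * 2.6) = 15.7000

15.7000 kg


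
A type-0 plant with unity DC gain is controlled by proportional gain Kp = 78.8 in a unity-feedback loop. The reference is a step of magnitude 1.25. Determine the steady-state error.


e_ss = R/(1 + Kp) = 1.25/(1 + 78.8) = 1.25/79.8000 = 0.0157

0.0157


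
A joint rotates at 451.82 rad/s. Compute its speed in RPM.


RPM = 451.82 * 60/(2*pi) = 4314.5632

4314.5632 RPM


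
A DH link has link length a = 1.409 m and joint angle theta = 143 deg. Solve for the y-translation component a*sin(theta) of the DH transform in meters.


a*sin(theta) = 1.409*sin(143 deg) = 0.8480

0.8480 m


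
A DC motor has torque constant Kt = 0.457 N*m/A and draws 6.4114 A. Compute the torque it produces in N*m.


tau = Kt * I = 0.457*6.4114 = 2.9300

2.9300 N*m


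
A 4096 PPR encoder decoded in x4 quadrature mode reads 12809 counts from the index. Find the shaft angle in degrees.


angle = counts * 360 / (PPR*4) = 12809 * 360 / 16384 = 281.4478

281.4478 degrees


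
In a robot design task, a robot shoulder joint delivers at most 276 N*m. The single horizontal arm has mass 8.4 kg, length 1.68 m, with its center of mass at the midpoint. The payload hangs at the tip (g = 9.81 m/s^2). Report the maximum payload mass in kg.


tau_arm = m_arm*g*(L/2) = 8.4*9.81*1.68/2 = 69.2194 N*m
tau_payload = tau_max - tau_arm = 276 - 69.2194 = 206.7806
m_payload = tau_payload / (g*L) = 206.7806 / (9.81*1.68) = 12.5468

12.5468 kg


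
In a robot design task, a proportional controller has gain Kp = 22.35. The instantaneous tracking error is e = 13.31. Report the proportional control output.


u_P = Kp * e = 22.35 * 13.31 = 297.4785

297.4785


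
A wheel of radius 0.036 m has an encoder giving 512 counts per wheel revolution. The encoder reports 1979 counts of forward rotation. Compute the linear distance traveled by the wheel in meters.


revs = 1979/512 = 3.865234
d = revs * 2*pi*r = 3.865234 * 2*pi*0.036 = 0.8743

0.8743 m


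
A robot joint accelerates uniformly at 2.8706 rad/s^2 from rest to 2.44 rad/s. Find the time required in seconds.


t = delta_omega / alpha = 2.44 / 2.8706 = 0.8500

0.8500 s


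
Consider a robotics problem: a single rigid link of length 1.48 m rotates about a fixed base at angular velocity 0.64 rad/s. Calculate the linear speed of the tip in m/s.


v = L*omega = 1.48 * 0.64 = 0.9472

0.9472 m/s


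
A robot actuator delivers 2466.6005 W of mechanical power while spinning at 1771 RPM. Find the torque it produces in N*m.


omega = 1771 * 2*pi/60 = 185.458686 rad/s
tau = P / omega = 2466.6005 / 185.458686 = 13.3000

13.3000 N*m


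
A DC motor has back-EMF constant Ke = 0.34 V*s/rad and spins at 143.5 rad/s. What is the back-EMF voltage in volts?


V_emf = Ke * omega = 0.34*143.5 = 48.7900

48.7900 V


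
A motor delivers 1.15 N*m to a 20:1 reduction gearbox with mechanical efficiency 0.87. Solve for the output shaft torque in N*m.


tau_out = tau_in * N * eta = 1.15 * 20 * 0.87 = 20.0100

20.0100 N*m


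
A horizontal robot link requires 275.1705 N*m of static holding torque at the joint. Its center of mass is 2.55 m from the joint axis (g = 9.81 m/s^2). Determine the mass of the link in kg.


m = tau / (g*L) = 275.1705 / (9.81 * 2.55) = 11.0000

11.0000 kg


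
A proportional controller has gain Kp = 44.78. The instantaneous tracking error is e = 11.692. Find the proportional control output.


u_P = Kp * e = 44.78 * 11.692 = 523.5678

523.5678


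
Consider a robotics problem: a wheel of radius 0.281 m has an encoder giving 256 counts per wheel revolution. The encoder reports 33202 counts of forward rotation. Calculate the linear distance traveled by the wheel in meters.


revs = 33202/256 = 129.695312
d = revs * 2*pi*r = 129.695312 * 2*pi*0.281 = 228.9868

228.9868 m


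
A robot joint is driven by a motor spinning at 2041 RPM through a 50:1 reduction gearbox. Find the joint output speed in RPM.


omega_joint = omega_motor / N = 2041 / 50 = 40.8200

40.8200 RPM


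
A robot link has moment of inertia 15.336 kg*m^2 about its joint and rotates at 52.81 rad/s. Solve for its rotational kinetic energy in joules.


KE = (1/2)*I*omega^2 = 0.5*15.336*52.81^2 = 21385.2553

21385.2553 J


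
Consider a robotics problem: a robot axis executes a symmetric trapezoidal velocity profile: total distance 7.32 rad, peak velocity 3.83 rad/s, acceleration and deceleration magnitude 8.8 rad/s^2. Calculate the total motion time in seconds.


t_acc = v/a = 3.83/8.8 = 0.435227 s
d_acc = v^2/(2a) = 0.833460 rad (each ramp)
d_cruise = 7.32 - 2*0.833460 = 5.653080 rad
t_cruise = 5.653080/3.83 = 1.476000 s
t_total = 2*0.435227 + 1.476000 = 2.3465

2.3465 s


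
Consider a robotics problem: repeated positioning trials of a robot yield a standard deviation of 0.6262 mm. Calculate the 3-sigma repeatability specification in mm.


repeatability = 3*sigma = 3*0.6262 = 1.8786

1.8786 mm


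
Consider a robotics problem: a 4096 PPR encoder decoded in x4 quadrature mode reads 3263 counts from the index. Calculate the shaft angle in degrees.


angle = counts * 360 / (PPR*4) = 3263 * 360 / 16384 = 71.6968

71.6968 degrees


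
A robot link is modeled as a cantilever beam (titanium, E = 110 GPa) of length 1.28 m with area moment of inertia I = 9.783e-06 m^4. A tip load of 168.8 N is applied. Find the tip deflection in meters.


delta = F*L^3/(3*E*I) = 168.8*1.28^3/(3*1.100e+11*9.783e-06)
      = 353.9992576/3228390 = 1.0965e-04

1.0965e-04 m


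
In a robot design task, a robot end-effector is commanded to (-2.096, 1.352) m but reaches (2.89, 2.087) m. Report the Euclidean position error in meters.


dx = 2.89 - (-2.096) = 4.9860, dy = 2.087 - (1.352) = 0.7350
err = sqrt(24.860196 + 0.540225) = 5.0399

5.0399 m


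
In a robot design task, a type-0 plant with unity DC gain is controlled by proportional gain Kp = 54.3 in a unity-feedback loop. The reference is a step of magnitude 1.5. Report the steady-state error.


e_ss = R/(1 + Kp) = 1.5/(1 + 54.3) = 1.5/55.3000 = 0.0271

0.0271


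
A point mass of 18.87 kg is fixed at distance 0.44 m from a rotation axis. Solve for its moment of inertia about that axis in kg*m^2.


I = m*r^2 = 18.87*0.44^2 = 3.6532

3.6532 kg*m^2


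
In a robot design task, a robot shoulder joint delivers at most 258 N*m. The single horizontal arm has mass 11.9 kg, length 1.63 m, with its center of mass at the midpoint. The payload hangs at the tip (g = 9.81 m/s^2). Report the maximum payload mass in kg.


tau_arm = m_arm*g*(L/2) = 11.9*9.81*1.63/2 = 95.1423 N*m
tau_payload = tau_max - tau_arm = 258 - 95.1423 = 162.8577
m_payload = tau_payload / (g*L) = 162.8577 / (9.81*1.63) = 10.1848

10.1848 kg


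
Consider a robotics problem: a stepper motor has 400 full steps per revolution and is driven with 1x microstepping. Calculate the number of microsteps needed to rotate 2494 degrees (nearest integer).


step_size = 360/(400*1) = 360/400 = 0.900000 deg
n = 2494/(360/400) = 2494*400/360 = 2771.1111 -> 2771

2771 steps


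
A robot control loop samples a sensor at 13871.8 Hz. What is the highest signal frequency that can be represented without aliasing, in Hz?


f_max = f_s/2 = 13871.8/2 = 6935.9000

6935.9000 Hz


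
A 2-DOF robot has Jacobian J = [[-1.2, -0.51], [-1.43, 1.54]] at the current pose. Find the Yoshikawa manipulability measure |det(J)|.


det(J) = -1.2*1.54 - (-0.51)*(-1.43) = -2.5773
|det(J)| = 2.5773

2.5773


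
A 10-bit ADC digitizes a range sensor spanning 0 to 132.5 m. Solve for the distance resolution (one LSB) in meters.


res = range / 2^n = 132.5/2^10 = 132.5/1024 = 0.1294

0.1294 m


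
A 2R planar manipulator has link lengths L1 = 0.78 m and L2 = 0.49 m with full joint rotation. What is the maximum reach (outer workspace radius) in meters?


r_max = L1 + L2 = 0.78 + 0.49 = 1.2700

1.2700 m


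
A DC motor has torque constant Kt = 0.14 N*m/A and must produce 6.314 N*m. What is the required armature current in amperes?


I = tau / Kt = 6.314/0.14 = 45.1000

45.1000 A


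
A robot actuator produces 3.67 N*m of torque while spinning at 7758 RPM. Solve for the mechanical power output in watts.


omega = 7758 * 2*pi/60 = 812.415860 rad/s
P = tau * omega = 3.67 * 812.415860 = 2981.5662

2981.5662 W


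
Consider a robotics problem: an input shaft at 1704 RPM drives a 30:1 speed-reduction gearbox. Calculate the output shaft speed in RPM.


omega_out = omega_in / N = 1704 / 30 = 56.8000

56.8000 RPM


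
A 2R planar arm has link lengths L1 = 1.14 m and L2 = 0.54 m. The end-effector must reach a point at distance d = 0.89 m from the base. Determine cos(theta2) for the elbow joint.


cos(th2) = (d^2 - L1^2 - L2^2)/(2*L1*L2) = (0.89^2 - 1.14^2 - 0.54^2)/(2*1.14*0.54) = -0.6490

-0.6490


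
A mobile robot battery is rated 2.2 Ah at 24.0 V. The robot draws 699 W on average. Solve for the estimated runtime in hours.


E = 2.2*24.0 = 52.8000 Wh
t = E/P = 52.8000/699 = 0.0755

0.0755 hours


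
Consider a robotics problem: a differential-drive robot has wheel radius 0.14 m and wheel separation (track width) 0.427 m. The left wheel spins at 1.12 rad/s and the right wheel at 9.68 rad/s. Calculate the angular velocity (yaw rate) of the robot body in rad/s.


omega = r*(wR - wL)/L = 0.14*(9.68 - (1.12))/0.427 = 2.8066

2.8066 rad/s


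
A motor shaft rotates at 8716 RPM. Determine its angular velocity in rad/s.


omega = 8716 * 2*pi/60 = 912.7374

912.7374 rad/s


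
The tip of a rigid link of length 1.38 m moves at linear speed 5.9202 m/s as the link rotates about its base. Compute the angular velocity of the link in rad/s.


omega = v / L = 5.9202 / 1.38 = 4.2900

4.2900 rad/s


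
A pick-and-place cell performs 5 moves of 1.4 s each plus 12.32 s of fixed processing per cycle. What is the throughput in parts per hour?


T_cycle = 5*1.4 + 12.32 = 19.3200 s
rate = 3600/T = 186.3354

186.3354 parts/hour


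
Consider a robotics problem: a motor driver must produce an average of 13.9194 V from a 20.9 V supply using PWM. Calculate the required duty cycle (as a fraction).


D = V_avg/V_supply = 13.9194/20.9 = 0.6660

0.6660


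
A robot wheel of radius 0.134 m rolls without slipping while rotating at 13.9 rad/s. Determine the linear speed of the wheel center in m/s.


v = omega * r = 13.9 * 0.134 = 1.8626

1.8626 m/s


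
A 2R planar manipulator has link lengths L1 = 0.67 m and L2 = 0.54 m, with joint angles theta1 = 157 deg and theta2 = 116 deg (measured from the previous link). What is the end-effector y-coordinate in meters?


y = L1*sin(th1) + L2*sin(th1+th2) = 0.67*sin(157 deg) + 0.54*sin(273 deg) = -0.2775

-0.2775 m


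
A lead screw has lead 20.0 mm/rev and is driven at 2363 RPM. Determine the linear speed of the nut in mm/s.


v = lead * (RPM/60) = 20.0*2363/60 = 787.6667

787.6667 mm/s


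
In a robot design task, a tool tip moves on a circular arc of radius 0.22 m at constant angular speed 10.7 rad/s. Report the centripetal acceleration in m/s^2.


a_c = omega^2 * r = 10.7^2 * 0.22 = 25.1878

25.1878 m/s^2


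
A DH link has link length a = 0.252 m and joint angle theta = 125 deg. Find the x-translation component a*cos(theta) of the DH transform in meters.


a*cos(theta) = 0.252*cos(125 deg) = -0.1445

-0.1445 m


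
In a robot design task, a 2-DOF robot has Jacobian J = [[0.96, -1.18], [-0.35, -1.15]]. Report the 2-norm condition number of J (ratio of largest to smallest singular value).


JJ^T eigenvalues: trace(JJ^T) = 3.7590, det(JJ^T) = det(J)^2 = 2.30128900
s_max^2 = (3.7590 + sqrt(4.92492500))/2 = 2.98910860
s_min^2 = (3.7590 - sqrt(4.92492500))/2 = 0.76989140
kappa = s_max/s_min = sqrt(2.98910860/0.76989140) = 1.9704

1.9704


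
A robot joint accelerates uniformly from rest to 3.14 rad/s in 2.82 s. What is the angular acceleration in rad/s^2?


alpha = delta_omega / t = 3.14 / 2.82 = 1.1135

1.1135 rad/s^2


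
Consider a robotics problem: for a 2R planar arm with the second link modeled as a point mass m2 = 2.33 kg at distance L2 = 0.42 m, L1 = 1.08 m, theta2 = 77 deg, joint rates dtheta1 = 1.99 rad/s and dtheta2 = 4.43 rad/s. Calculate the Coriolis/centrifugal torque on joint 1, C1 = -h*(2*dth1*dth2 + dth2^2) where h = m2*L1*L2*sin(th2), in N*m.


h = m2*L1*L2*sin(th2) = 2.33*1.08*0.42*sin(77 deg) = 1.029800
C1 = -h*(2*1.99*4.43 + 4.43^2) = -1.029800*37.2563 = -38.3665

-38.3665 N*m


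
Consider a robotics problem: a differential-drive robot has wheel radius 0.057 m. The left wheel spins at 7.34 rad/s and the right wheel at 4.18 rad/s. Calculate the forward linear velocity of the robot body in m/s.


v = r*(wR + wL)/2 = 0.057*(4.18 + 7.34)/2 = 0.3283

0.3283 m/s


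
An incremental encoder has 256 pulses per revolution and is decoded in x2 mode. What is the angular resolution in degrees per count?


resolution = 360 / (PPR * 2) = 360 / 512 = 0.7031

0.7031 degrees


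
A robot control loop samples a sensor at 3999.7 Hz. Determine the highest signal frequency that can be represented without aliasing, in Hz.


f_max = f_s/2 = 3999.7/2 = 1999.8500

1999.8500 Hz


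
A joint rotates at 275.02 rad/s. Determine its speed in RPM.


RPM = 275.02 * 60/(2*pi) = 2626.2475

2626.2475 RPM


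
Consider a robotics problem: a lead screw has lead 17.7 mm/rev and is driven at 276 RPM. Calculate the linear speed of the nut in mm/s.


v = lead * (RPM/60) = 17.7*276/60 = 81.4200

81.4200 mm/s


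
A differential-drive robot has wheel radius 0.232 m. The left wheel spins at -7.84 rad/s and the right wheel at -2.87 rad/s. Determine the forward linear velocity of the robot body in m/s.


v = r*(wR + wL)/2 = 0.232*(-2.87 + -7.84)/2 = -1.2424

-1.2424 m/s


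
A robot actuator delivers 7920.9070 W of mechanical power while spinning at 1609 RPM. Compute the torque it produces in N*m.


omega = 1609 * 2*pi/60 = 168.494086 rad/s
tau = P / omega = 7920.9070 / 168.494086 = 47.0100

47.0100 N*m


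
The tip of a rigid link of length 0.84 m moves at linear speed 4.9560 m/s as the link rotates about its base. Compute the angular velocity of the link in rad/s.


omega = v / L = 4.9560 / 0.84 = 5.9000

5.9000 rad/s


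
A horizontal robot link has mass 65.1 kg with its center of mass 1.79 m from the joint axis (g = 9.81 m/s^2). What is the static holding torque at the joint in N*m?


tau = m*g*L = 65.1 * 9.81 * 1.79 = 1143.1495

1143.1495 N*m


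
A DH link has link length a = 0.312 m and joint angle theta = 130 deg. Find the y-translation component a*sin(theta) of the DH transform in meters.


a*sin(theta) = 0.312*sin(130 deg) = 0.2390

0.2390 m


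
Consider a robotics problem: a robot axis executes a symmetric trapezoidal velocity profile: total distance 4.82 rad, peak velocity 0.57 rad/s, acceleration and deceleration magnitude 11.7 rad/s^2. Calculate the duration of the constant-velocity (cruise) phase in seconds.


t_acc = v/a = 0.048718 s, d_acc = v^2/(2a) = 0.013885 rad each
d_cruise = 4.82 - 2*0.013885 = 4.792230 rad
t_cruise = d_cruise/v = 4.792230/0.57 = 8.4074

8.4074 s


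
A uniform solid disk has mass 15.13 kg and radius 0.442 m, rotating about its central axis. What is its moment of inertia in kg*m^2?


I = (1/2)*m*R^2 = 0.5*15.13*0.442^2 = 1.4779

1.4779 kg*m^2


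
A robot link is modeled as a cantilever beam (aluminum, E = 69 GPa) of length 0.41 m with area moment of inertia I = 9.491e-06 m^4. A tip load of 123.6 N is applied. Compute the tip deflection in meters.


delta = F*L^3/(3*E*I) = 123.6*0.41^3/(3*6.900e+10*9.491e-06)
      = 8.5186356/1964637 = 4.3360e-06

4.3360e-06 m


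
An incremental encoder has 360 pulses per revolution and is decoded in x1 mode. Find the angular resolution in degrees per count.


resolution = 360 / (PPR * 1) = 360 / 360 = 1.0000

1.0000 degrees


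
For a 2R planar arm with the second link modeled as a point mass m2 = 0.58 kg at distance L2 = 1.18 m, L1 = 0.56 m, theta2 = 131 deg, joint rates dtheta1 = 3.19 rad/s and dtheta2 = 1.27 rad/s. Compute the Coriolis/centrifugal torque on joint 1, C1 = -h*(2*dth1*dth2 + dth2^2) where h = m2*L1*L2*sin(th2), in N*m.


h = m2*L1*L2*sin(th2) = 0.58*0.56*1.18*sin(131 deg) = 0.289253
C1 = -h*(2*3.19*1.27 + 1.27^2) = -0.289253*9.7155 = -2.8102

-2.8102 N*m


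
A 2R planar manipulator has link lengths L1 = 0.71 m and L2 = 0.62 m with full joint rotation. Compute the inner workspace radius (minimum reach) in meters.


r_min = |L1 - L2| = |0.71 - 0.62| = 0.0900

0.0900 m


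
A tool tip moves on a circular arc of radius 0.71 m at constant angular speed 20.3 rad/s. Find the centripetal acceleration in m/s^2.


a_c = omega^2 * r = 20.3^2 * 0.71 = 292.5839

292.5839 m/s^2


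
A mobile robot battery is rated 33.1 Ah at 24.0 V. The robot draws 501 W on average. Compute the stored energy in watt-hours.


E = capacity * V = 33.1*24.0 = 794.4000

794.4000 Wh


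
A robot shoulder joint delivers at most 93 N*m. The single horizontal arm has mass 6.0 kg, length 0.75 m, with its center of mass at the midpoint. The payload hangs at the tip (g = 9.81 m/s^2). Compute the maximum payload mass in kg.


tau_arm = m_arm*g*(L/2) = 6.0*9.81*0.75/2 = 22.0725 N*m
tau_payload = tau_max - tau_arm = 93 - 22.0725 = 70.9275
m_payload = tau_payload / (g*L) = 70.9275 / (9.81*0.75) = 9.6402

9.6402 kg


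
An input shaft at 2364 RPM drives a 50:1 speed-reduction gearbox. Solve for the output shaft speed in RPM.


omega_out = omega_in / N = 2364 / 50 = 47.2800

47.2800 RPM


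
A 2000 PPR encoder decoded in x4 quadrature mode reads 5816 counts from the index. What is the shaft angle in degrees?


angle = counts * 360 / (PPR*4) = 5816 * 360 / 8000 = 261.7200

261.7200 degrees


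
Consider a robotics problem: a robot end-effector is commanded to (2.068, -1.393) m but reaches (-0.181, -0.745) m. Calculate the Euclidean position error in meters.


dx = -0.181 - (2.068) = -2.2490, dy = -0.745 - (-1.393) = 0.6480
err = sqrt(5.058001 + 0.419904) = 2.3405

2.3405 m


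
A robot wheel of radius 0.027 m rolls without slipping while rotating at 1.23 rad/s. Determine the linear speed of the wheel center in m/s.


v = omega * r = 1.23 * 0.027 = 0.0332

0.0332 m/s


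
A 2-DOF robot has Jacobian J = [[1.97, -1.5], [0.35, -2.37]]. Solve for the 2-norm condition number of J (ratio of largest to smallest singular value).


JJ^T eigenvalues: trace(JJ^T) = 11.8703, det(JJ^T) = det(J)^2 = 17.17190721
s_max^2 = (11.8703 + sqrt(72.21639325))/2 = 10.18416145
s_min^2 = (11.8703 - sqrt(72.21639325))/2 = 1.68613855
kappa = s_max/s_min = sqrt(10.18416145/1.68613855) = 2.4576

2.4576


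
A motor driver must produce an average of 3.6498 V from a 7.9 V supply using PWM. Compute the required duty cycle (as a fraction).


D = V_avg/V_supply = 3.6498/7.9 = 0.4620

0.4620


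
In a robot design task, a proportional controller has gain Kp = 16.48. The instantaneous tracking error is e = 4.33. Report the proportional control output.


u_P = Kp * e = 16.48 * 4.33 = 71.3584

71.3584


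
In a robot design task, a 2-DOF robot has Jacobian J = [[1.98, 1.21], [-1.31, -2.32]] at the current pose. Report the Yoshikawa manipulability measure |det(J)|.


det(J) = 1.98*-2.32 - (1.21)*(-1.31) = -3.0085
|det(J)| = 3.0085

3.0085


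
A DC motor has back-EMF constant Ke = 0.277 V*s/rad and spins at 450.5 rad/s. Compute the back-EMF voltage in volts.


V_emf = Ke * omega = 0.277*450.5 = 124.7885

124.7885 V


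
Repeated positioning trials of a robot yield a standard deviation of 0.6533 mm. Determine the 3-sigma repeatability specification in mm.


repeatability = 3*sigma = 3*0.6533 = 1.9599

1.9599 mm


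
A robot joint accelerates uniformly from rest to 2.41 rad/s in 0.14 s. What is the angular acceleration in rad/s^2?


alpha = delta_omega / t = 2.41 / 0.14 = 17.2143

17.2143 rad/s^2


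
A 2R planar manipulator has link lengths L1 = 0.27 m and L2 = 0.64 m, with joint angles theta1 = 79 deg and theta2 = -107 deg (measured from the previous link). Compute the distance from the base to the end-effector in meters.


x = L1*cos(th1) + L2*cos(th1+th2) = 0.616605
y = L1*sin(th1) + L2*sin(th1+th2) = -0.035422
d = sqrt(x^2 + y^2) = sqrt(0.380202 + 0.001255) = 0.6176

0.6176 m


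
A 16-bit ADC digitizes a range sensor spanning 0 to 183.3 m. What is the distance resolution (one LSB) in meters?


res = range / 2^n = 183.3/2^16 = 183.3/65536 = 0.0028

0.0028 m


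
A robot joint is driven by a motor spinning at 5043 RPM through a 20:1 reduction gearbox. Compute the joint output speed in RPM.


omega_joint = omega_motor / N = 5043 / 20 = 252.1500

252.1500 RPM


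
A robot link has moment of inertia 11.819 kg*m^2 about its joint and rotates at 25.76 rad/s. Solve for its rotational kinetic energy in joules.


KE = (1/2)*I*omega^2 = 0.5*11.819*25.76^2 = 3921.4118

3921.4118 J


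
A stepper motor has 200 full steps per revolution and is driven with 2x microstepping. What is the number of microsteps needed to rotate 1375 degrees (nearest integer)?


step_size = 360/(200*2) = 360/400 = 0.900000 deg
n = 1375/(360/400) = 1375*400/360 = 1527.7778 -> 1528

1528 steps


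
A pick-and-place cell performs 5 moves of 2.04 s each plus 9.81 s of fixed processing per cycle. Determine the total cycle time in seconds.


T = 5*2.04 + 9.81 = 20.0100

20.0100 s


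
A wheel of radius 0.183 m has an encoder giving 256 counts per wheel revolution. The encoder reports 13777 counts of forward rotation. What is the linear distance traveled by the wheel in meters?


revs = 13777/256 = 53.816406
d = revs * 2*pi*r = 53.816406 * 2*pi*0.183 = 61.8793

61.8793 m


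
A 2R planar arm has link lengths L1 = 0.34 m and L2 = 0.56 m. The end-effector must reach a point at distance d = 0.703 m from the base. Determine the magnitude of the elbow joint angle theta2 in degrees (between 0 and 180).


cos(th2) = (d^2 - L1^2 - L2^2)/(2*L1*L2) = (0.703^2 - 0.34^2 - 0.56^2)/(2*0.34*0.56) = 0.17071691
th2 = acos(0.17071691) = 80.1705 deg

80.1705 degrees


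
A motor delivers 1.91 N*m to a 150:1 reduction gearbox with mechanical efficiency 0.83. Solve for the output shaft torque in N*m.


tau_out = tau_in * N * eta = 1.91 * 150 * 0.83 = 237.7950

237.7950 N*m


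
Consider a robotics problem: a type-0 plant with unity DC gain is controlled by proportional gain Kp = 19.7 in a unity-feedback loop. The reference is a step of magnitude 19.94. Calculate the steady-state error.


e_ss = R/(1 + Kp) = 19.94/(1 + 19.7) = 19.94/20.7000 = 0.9633

0.9633
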